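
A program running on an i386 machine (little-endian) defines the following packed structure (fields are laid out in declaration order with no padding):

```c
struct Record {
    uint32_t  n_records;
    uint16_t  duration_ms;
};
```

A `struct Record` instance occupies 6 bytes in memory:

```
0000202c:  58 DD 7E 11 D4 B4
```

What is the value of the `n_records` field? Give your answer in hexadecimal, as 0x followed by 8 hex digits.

`n_records` is the first field, at byte offset 0, occupying 4 bytes.
Bytes at offsets 0..3: 58 DD 7E 11.
Little-endian: lowest address holds the least-significant byte.
Reassemble most-significant byte first: 11 7E DD 58 → 0x117EDD58.

0x117EDD58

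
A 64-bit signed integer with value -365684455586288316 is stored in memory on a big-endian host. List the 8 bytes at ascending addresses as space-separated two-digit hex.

FA EC D3 EC D4 E5 AD 44

Two's complement of -365684455586288316 in 64 bits: 365684455586288316 = 0x05132C132B1A52BC; invert → 0xFAECD3ECD4E5AD43; add 1 → 0xFAECD3ECD4E5AD44.
Split into bytes (most-significant first): FA EC D3 EC D4 E5 AD 44.
Big-endian: lowest address holds the most-significant byte.
So the memory order matches the most-significant-first order: FA EC D3 EC D4 E5 AD 44.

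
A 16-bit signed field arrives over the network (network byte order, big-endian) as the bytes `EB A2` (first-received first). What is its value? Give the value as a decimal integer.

Big-endian: lowest address holds the most-significant byte.
The bytes are already most-significant first: 0xEBA2.
Top bit is set, so as a signed 16-bit value this is 0xEBA2 − 2^16 = -5214.

-5214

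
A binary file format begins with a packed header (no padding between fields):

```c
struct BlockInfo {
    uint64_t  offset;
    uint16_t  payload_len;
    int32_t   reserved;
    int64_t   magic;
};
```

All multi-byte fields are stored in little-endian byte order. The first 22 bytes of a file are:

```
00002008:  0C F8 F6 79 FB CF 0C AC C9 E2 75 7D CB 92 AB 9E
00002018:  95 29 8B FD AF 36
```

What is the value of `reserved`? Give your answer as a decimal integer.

`reserved` follows `offset` (8 B), `payload_len` (2 B), so it starts at offset 8 + 2 = 10 and occupies 4 bytes.
Bytes at offsets 10..13: 75 7D CB 92.
Little-endian stores the least-significant byte at the lowest address.
Reassemble most-significant byte first: 92 CB 7D 75 → 0x92CB7D75.
Top bit is set, so as a signed 32-bit value this is 0x92CB7D75 − 2^32 = -1832157835.

-1832157835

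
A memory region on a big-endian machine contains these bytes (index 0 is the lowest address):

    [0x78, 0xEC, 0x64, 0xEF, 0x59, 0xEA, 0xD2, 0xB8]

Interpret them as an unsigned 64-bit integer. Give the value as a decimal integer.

Big-endian: lowest address holds the most-significant byte.
The bytes are already most-significant first: 0x78EC64EF59EAD2B8.
0x78EC64EF59EAD2B8 = 8713450358223590072.

8713450358223590072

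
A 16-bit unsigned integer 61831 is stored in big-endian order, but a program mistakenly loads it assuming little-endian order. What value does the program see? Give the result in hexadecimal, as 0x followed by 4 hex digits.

0x87F1

61831 in 16-bit hexadecimal is 0xF187.
Stored big-endian, the bytes at ascending addresses are F1 87.
Read back as little-endian, the first byte is least significant, giving 0x87F1.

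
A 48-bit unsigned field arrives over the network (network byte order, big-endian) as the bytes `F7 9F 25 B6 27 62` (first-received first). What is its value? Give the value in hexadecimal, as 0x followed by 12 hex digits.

0xF79F25B62762

Big-endian: lowest address holds the most-significant byte.
The bytes are already most-significant first: 0xF79F25B62762.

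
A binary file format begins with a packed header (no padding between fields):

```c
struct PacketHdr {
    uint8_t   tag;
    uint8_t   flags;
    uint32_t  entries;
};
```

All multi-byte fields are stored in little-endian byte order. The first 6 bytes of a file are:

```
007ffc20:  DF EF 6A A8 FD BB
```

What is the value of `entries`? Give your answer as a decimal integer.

`entries` follows `tag` (1 B), `flags` (1 B), so it starts at offset 1 + 1 = 2 and occupies 4 bytes.
Bytes at offsets 2..5: 6A A8 FD BB.
Little-endian stores the least-significant byte at the lowest address.
Reassemble most-significant byte first: BB FD A8 6A → 0xBBFDA86A.
0xBBFDA86A = 3153963114.

3153963114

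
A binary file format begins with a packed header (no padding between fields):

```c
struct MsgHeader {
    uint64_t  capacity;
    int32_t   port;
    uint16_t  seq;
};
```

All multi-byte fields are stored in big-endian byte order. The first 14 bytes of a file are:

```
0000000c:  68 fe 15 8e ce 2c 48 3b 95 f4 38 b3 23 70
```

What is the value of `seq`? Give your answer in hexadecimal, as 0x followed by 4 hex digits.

`seq` follows `capacity` (8 B), `port` (4 B), so it starts at offset 8 + 4 = 12 and occupies 2 bytes.
Bytes at offsets 12..13: 23 70.
In big-endian order the high byte comes first in memory.
The bytes are already most-significant first: 0x2370.

0x2370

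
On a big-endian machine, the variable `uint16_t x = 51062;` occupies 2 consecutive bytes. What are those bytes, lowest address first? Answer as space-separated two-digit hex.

C7 76

51062 in hexadecimal, padded to 16 bits, is 0xC776.
Split into bytes (most-significant first): C7 76.
In big-endian order the high byte comes first in memory.
So the memory order matches the most-significant-first order: C7 76.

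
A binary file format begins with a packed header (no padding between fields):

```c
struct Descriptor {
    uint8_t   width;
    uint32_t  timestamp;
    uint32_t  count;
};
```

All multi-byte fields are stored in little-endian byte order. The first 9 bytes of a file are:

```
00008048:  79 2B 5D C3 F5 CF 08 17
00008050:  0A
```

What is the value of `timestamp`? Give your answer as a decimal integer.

4123221291

`timestamp` follows `width` (1 byte), so it starts at byte offset 1 and occupies 4 bytes.
Bytes at offsets 1..4: 2B 5D C3 F5.
In little-endian order the low byte comes first in memory.
Reassemble most-significant byte first: F5 C3 5D 2B → 0xF5C35D2B.
0xF5C35D2B = 4123221291.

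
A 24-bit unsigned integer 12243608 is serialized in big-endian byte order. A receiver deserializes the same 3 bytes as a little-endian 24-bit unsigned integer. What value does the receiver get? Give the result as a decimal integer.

12243608 in 24-bit hexadecimal is 0xBAD298.
Stored big-endian, the bytes at ascending addresses are BA D2 98.
Read back as little-endian, the first byte is least significant, giving 0x98D2BA.
0x98D2BA = 10015418.

10015418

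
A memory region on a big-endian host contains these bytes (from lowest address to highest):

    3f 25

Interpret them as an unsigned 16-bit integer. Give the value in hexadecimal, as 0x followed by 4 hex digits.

0x3F25

In big-endian order the high byte comes first in memory.
The bytes are already most-significant first: 0x3F25.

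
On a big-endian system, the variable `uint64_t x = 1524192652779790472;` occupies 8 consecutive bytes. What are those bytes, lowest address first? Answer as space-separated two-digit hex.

1524192652779790472 in hexadecimal, padded to 64 bits, is 0x1527052466332088.
Split into bytes (most-significant first): 15 27 05 24 66 33 20 88.
In big-endian order the high byte comes first in memory.
So the memory order matches the most-significant-first order: 15 27 05 24 66 33 20 88.

15 27 05 24 66 33 20 88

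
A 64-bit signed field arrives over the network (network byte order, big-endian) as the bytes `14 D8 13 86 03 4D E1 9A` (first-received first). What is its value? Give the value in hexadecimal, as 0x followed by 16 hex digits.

In big-endian order the high byte comes first in memory.
The bytes are already most-significant first: 0x14D81386034DE19A.

0x14D81386034DE19A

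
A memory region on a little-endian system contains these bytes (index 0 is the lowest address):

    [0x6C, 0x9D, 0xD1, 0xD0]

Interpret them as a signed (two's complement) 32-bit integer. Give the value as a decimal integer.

Little-endian stores the least-significant byte at the lowest address.
Reassemble most-significant byte first: D0 D1 9D 6C → 0xD0D19D6C.
Top bit is set, so as a signed 32-bit value this is 0xD0D19D6C − 2^32 = -791569044.

-791569044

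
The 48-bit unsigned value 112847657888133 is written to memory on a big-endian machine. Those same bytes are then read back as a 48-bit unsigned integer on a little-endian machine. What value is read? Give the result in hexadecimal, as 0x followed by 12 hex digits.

0x85E98F64A266

112847657888133 in 48-bit hexadecimal is 0x66A2648FE985.
Stored big-endian, the bytes at ascending addresses are 66 A2 64 8F E9 85.
Read back as little-endian, the first byte is least significant, giving 0x85E98F64A266.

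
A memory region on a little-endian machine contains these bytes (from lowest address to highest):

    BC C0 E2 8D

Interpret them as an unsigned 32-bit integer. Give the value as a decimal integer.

Little-endian stores the least-significant byte at the lowest address.
Reassemble most-significant byte first: 8D E2 C0 BC → 0x8DE2C0BC.
0x8DE2C0BC = 2380447932.

2380447932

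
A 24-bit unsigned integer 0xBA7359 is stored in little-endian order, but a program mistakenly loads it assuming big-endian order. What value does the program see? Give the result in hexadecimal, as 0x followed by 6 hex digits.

0x5973BA

Stored little-endian, the bytes at ascending addresses are 59 73 BA.
Read back as big-endian, the last byte is least significant, giving 0x5973BA.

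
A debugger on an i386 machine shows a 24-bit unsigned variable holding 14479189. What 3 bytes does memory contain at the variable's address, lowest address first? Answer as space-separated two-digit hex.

55 EF DC

14479189 in hexadecimal, padded to 24 bits, is 0xDCEF55.
Split into bytes (most-significant first): DC EF 55.
Little-endian stores the least-significant byte at the lowest address.
So at ascending addresses the bytes are 55 EF DC.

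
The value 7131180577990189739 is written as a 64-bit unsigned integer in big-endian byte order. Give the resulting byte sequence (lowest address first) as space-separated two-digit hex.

62 F7 0A F3 FC 45 22 AB

7131180577990189739 in hexadecimal, padded to 64 bits, is 0x62F70AF3FC4522AB.
Split into bytes (most-significant first): 62 F7 0A F3 FC 45 22 AB.
Big-endian: lowest address holds the most-significant byte.
So the memory order matches the most-significant-first order: 62 F7 0A F3 FC 45 22 AB.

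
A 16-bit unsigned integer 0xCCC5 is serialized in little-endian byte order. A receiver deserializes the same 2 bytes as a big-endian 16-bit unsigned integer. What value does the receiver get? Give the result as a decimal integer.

Stored little-endian, the bytes at ascending addresses are C5 CC.
Read back as big-endian, the last byte is least significant, giving 0xC5CC.
0xC5CC = 50636.

50636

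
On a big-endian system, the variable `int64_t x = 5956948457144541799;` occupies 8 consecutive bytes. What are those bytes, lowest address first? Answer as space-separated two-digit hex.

52 AB 55 0F 7D 69 62 67

5956948457144541799 in hexadecimal, padded to 64 bits, is 0x52AB550F7D696267.
Split into bytes (most-significant first): 52 AB 55 0F 7D 69 62 67.
In big-endian order the high byte comes first in memory.
So the memory order matches the most-significant-first order: 52 AB 55 0F 7D 69 62 67.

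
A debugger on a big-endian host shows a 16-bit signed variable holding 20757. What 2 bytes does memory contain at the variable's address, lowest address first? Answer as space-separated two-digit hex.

20757 in hexadecimal, padded to 16 bits, is 0x5115.
Split into bytes (most-significant first): 51 15.
In big-endian order the high byte comes first in memory.
So the memory order matches the most-significant-first order: 51 15.

51 15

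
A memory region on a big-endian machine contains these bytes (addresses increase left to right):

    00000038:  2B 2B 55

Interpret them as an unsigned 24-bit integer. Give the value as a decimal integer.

2829141

Big-endian stores the most-significant byte at the lowest address.
The bytes are already most-significant first: 0x2B2B55.
0x2B2B55 = 2829141.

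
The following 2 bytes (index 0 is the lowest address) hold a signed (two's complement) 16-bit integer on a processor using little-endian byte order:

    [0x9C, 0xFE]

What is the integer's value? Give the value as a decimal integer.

In little-endian order the low byte comes first in memory.
Reassemble most-significant byte first: FE 9C → 0xFE9C.
Top bit is set, so as a signed 16-bit value this is 0xFE9C − 2^16 = -356.

-356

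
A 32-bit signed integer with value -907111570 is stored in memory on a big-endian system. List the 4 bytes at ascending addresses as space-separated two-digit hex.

Two's complement of -907111570 in 32 bits: 907111570 = 0x36116C92; invert → 0xC9EE936D; add 1 → 0xC9EE936E.
Split into bytes (most-significant first): C9 EE 93 6E.
Big-endian: lowest address holds the most-significant byte.
So the memory order matches the most-significant-first order: C9 EE 93 6E.

C9 EE 93 6E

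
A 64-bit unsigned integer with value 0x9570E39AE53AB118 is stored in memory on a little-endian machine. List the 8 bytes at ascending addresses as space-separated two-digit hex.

18 B1 3A E5 9A E3 70 95

Split into bytes (most-significant first): 95 70 E3 9A E5 3A B1 18.
Little-endian: lowest address holds the least-significant byte.
So at ascending addresses the bytes are 18 B1 3A E5 9A E3 70 95.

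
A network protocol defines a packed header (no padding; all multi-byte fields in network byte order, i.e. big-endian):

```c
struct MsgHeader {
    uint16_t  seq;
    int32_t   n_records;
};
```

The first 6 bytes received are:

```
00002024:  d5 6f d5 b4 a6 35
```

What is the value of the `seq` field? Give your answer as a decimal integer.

`seq` is the first field, at byte offset 0, occupying 2 bytes.
Bytes at offsets 0..1: D5 6F.
In big-endian order the high byte comes first in memory.
The bytes are already most-significant first: 0xD56F.
0xD56F = 54639.

54639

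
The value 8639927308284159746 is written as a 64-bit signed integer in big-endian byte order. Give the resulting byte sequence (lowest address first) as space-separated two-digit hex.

8639927308284159746 in hexadecimal, padded to 64 bits, is 0x77E7301C4F796702.
Split into bytes (most-significant first): 77 E7 30 1C 4F 79 67 02.
In big-endian order the high byte comes first in memory.
So the memory order matches the most-significant-first order: 77 E7 30 1C 4F 79 67 02.

77 E7 30 1C 4F 79 67 02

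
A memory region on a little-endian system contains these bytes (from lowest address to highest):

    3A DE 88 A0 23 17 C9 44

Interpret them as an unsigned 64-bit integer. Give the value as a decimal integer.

Little-endian: lowest address holds the least-significant byte.
Reassemble most-significant byte first: 44 C9 17 23 A0 88 DE 3A → 0x44C91723A088DE3A.
0x44C91723A088DE3A = 4956518306682560058.

4956518306682560058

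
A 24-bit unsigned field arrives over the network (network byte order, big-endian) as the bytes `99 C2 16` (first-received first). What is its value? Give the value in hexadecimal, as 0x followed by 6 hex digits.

In big-endian order the high byte comes first in memory.
The bytes are already most-significant first: 0x99C216.

0x99C216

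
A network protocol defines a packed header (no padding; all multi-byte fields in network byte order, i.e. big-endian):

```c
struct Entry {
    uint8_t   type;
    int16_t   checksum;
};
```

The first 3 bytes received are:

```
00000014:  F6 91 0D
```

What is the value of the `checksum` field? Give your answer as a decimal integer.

`checksum` follows `type` (1 byte), so it starts at byte offset 1 and occupies 2 bytes.
Bytes at offsets 1..2: 91 0D.
In big-endian order the high byte comes first in memory.
The bytes are already most-significant first: 0x910D.
Top bit is set, so as a signed 16-bit value this is 0x910D − 2^16 = -28403.

-28403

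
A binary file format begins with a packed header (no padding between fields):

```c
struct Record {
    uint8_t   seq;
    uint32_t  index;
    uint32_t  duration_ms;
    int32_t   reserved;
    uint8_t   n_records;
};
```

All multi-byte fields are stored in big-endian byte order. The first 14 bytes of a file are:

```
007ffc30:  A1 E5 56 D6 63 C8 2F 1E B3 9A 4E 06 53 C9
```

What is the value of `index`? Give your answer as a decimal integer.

3847673443

`index` follows `seq` (1 byte), so it starts at byte offset 1 and occupies 4 bytes.
Bytes at offsets 1..4: E5 56 D6 63.
In big-endian order the high byte comes first in memory.
The bytes are already most-significant first: 0xE556D663.
0xE556D663 = 3847673443.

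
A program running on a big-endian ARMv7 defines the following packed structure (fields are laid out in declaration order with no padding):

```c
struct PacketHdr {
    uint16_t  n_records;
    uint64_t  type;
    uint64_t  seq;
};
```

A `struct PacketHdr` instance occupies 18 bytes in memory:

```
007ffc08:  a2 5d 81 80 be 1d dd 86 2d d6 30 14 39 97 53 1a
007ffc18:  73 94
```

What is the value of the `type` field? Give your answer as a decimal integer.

`type` follows `n_records` (2 bytes), so it starts at byte offset 2 and occupies 8 bytes.
Bytes at offsets 2..9: 81 80 BE 1D DD 86 2D D6.
Big-endian stores the most-significant byte at the lowest address.
The bytes are already most-significant first: 0x8180BE1DDD862DD6.
0x8180BE1DDD862DD6 = 9331667463391555030.

9331667463391555030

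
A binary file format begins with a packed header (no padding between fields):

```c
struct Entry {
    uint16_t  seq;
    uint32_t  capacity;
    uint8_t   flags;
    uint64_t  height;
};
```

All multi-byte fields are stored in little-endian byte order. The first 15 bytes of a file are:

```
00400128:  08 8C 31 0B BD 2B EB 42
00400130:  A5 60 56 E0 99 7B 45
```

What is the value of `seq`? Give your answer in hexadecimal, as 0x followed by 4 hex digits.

`seq` is the first field, at byte offset 0, occupying 2 bytes.
Bytes at offsets 0..1: 08 8C.
Little-endian: lowest address holds the least-significant byte.
Reassemble most-significant byte first: 8C 08 → 0x8C08.

0x8C08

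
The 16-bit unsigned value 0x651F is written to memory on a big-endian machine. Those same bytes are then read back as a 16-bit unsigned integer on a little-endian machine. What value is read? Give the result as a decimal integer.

Stored big-endian, the bytes at ascending addresses are 65 1F.
Read back as little-endian, the first byte is least significant, giving 0x1F65.
0x1F65 = 8037.

8037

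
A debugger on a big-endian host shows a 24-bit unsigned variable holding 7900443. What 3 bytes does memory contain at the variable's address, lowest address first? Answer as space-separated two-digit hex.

7900443 in hexadecimal, padded to 24 bits, is 0x788D1B.
Split into bytes (most-significant first): 78 8D 1B.
Big-endian: lowest address holds the most-significant byte.
So the memory order matches the most-significant-first order: 78 8D 1B.

78 8D 1B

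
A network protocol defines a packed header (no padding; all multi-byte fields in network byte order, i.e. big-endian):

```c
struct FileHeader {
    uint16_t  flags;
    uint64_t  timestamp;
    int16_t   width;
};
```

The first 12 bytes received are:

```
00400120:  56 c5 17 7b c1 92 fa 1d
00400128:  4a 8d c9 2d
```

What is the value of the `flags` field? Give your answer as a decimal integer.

`flags` is the first field, at byte offset 0, occupying 2 bytes.
Bytes at offsets 0..1: 56 C5.
Big-endian: lowest address holds the most-significant byte.
The bytes are already most-significant first: 0x56C5.
0x56C5 = 22213.

22213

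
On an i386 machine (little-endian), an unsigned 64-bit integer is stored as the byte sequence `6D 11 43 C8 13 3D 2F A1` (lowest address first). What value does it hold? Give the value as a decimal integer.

Little-endian: lowest address holds the least-significant byte.
Reassemble most-significant byte first: A1 2F 3D 13 C8 43 11 6D → 0xA12F3D13C843116D.
0xA12F3D13C843116D = 11614569119185310061.

11614569119185310061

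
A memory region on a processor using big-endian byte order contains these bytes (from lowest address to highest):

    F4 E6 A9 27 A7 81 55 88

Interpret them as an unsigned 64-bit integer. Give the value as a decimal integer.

17646978177676957064

Big-endian: lowest address holds the most-significant byte.
The bytes are already most-significant first: 0xF4E6A927A7815588.
0xF4E6A927A7815588 = 17646978177676957064.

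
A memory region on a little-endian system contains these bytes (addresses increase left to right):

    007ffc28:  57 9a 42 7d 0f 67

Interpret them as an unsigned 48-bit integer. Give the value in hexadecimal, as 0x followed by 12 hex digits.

Little-endian stores the least-significant byte at the lowest address.
Reassemble most-significant byte first: 67 0F 7D 42 9A 57 → 0x670F7D429A57.

0x670F7D429A57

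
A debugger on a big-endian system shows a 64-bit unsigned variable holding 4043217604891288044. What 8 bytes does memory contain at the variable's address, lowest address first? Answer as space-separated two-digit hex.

38 1C 64 FD 61 26 A1 EC

4043217604891288044 in hexadecimal, padded to 64 bits, is 0x381C64FD6126A1EC.
Split into bytes (most-significant first): 38 1C 64 FD 61 26 A1 EC.
In big-endian order the high byte comes first in memory.
So the memory order matches the most-significant-first order: 38 1C 64 FD 61 26 A1 EC.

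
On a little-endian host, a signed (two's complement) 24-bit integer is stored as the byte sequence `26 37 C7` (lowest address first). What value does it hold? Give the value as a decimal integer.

Little-endian: lowest address holds the least-significant byte.
Reassemble most-significant byte first: C7 37 26 → 0xC73726.
Top bit is set, so as a signed 24-bit value this is 0xC73726 − 2^24 = -3721434.

-3721434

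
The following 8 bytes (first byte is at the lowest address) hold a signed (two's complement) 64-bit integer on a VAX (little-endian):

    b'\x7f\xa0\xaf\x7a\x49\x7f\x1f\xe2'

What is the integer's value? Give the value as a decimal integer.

-2152862143292137345

Little-endian stores the least-significant byte at the lowest address.
Reassemble most-significant byte first: E2 1F 7F 49 7A AF A0 7F → 0xE21F7F497AAFA07F.
Top bit is set, so as a signed 64-bit value this is 0xE21F7F497AAFA07F − 2^64 = -2152862143292137345.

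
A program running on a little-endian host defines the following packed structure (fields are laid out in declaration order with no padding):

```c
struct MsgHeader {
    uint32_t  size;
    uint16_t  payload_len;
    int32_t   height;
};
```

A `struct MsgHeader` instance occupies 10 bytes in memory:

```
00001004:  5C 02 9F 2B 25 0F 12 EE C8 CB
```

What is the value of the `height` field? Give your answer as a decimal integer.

`height` follows `size` (4 B), `payload_len` (2 B), so it starts at offset 4 + 2 = 6 and occupies 4 bytes.
Bytes at offsets 6..9: 12 EE C8 CB.
Little-endian: lowest address holds the least-significant byte.
Reassemble most-significant byte first: CB C8 EE 12 → 0xCBC8EE12.
Top bit is set, so as a signed 32-bit value this is 0xCBC8EE12 − 2^32 = -876024302.

-876024302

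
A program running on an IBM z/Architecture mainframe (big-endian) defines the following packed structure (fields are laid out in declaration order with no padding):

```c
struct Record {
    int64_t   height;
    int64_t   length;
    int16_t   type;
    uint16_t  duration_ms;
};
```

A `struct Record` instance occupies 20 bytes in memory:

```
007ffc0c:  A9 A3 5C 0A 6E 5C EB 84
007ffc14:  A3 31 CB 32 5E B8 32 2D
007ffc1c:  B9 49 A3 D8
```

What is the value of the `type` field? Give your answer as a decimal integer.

`type` follows `height` (8 B), `length` (8 B), so it starts at offset 8 + 8 = 16 and occupies 2 bytes.
Bytes at offsets 16..17: B9 49.
Big-endian: lowest address holds the most-significant byte.
The bytes are already most-significant first: 0xB949.
Top bit is set, so as a signed 16-bit value this is 0xB949 − 2^16 = -18103.

-18103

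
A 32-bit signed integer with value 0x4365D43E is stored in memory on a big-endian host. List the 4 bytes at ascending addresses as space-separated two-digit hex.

43 65 D4 3E

Split into bytes (most-significant first): 43 65 D4 3E.
Big-endian stores the most-significant byte at the lowest address.
So the memory order matches the most-significant-first order: 43 65 D4 3E.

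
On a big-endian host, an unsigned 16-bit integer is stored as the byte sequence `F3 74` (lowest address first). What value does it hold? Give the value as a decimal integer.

Big-endian: lowest address holds the most-significant byte.
The bytes are already most-significant first: 0xF374.
0xF374 = 62324.

62324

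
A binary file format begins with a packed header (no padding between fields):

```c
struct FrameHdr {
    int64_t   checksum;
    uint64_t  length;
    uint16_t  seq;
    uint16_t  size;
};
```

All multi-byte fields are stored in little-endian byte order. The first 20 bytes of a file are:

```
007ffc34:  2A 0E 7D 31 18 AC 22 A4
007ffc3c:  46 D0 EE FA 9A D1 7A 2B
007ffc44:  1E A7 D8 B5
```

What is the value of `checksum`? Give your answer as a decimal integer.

`checksum` is the first field, at byte offset 0, occupying 8 bytes.
Bytes at offsets 0..7: 2A 0E 7D 31 18 AC 22 A4.
Little-endian stores the least-significant byte at the lowest address.
Reassemble most-significant byte first: A4 22 AC 18 31 7D 0E 2A → 0xA422AC18317D0E2A.
Top bit is set, so as a signed 64-bit value this is 0xA422AC18317D0E2A − 2^64 = -6619539282371736022.

-6619539282371736022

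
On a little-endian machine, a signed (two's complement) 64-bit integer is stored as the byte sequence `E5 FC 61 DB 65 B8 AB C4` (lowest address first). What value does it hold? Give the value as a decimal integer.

-4275120673646314267

In little-endian order the low byte comes first in memory.
Reassemble most-significant byte first: C4 AB B8 65 DB 61 FC E5 → 0xC4ABB865DB61FCE5.
Top bit is set, so as a signed 64-bit value this is 0xC4ABB865DB61FCE5 − 2^64 = -4275120673646314267.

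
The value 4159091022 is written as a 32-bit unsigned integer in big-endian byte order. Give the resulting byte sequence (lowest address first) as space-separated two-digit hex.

4159091022 in hexadecimal, padded to 32 bits, is 0xF7E6B14E.
Split into bytes (most-significant first): F7 E6 B1 4E.
Big-endian stores the most-significant byte at the lowest address.
So the memory order matches the most-significant-first order: F7 E6 B1 4E.

F7 E6 B1 4E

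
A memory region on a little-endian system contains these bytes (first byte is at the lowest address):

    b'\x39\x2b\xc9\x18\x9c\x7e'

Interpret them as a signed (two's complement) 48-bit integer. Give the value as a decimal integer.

139208895834937

In little-endian order the low byte comes first in memory.
Reassemble most-significant byte first: 7E 9C 18 C9 2B 39 → 0x7E9C18C92B39.
0x7E9C18C92B39 = 139208895834937.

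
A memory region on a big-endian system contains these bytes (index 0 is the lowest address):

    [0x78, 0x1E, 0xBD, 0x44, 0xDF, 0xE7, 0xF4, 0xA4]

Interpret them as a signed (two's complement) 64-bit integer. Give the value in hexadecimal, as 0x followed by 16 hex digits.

Big-endian: lowest address holds the most-significant byte.
The bytes are already most-significant first: 0x781EBD44DFE7F4A4.

0x781EBD44DFE7F4A4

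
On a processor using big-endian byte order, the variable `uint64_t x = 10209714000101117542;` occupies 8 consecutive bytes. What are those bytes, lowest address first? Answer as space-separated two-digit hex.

8D B0 30 CA 2A 5C 0E 66

10209714000101117542 in hexadecimal, padded to 64 bits, is 0x8DB030CA2A5C0E66.
Split into bytes (most-significant first): 8D B0 30 CA 2A 5C 0E 66.
Big-endian: lowest address holds the most-significant byte.
So the memory order matches the most-significant-first order: 8D B0 30 CA 2A 5C 0E 66.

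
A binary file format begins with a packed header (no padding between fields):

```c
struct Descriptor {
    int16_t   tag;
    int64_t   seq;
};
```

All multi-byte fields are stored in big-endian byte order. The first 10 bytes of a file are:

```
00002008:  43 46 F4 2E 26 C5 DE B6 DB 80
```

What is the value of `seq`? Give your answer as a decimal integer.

`seq` follows `tag` (2 bytes), so it starts at byte offset 2 and occupies 8 bytes.
Bytes at offsets 2..9: F4 2E 26 C5 DE B6 DB 80.
Big-endian: lowest address holds the most-significant byte.
The bytes are already most-significant first: 0xF42E26C5DEB6DB80.
Top bit is set, so as a signed 64-bit value this is 0xF42E26C5DEB6DB80 − 2^64 = -851700648239506560.

-851700648239506560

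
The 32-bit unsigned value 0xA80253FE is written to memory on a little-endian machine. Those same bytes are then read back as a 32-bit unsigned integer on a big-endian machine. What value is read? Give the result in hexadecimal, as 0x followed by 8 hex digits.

0xFE5302A8

Stored little-endian, the bytes at ascending addresses are FE 53 02 A8.
Read back as big-endian, the last byte is least significant, giving 0xFE5302A8.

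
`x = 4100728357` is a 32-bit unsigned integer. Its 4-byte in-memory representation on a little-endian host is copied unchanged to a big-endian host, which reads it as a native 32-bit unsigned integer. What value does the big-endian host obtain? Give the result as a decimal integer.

623275252

4100728357 in 32-bit hexadecimal is 0xF46C2625.
Stored little-endian, the bytes at ascending addresses are 25 26 6C F4.
Read back as big-endian, the last byte is least significant, giving 0x25266CF4.
0x25266CF4 = 623275252.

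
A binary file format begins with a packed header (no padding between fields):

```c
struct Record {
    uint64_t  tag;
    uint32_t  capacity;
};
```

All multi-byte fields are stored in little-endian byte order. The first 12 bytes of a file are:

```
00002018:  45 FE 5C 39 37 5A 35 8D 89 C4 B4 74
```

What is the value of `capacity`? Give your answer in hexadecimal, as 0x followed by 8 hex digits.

`capacity` follows `tag` (8 bytes), so it starts at byte offset 8 and occupies 4 bytes.
Bytes at offsets 8..11: 89 C4 B4 74.
Little-endian stores the least-significant byte at the lowest address.
Reassemble most-significant byte first: 74 B4 C4 89 → 0x74B4C489.

0x74B4C489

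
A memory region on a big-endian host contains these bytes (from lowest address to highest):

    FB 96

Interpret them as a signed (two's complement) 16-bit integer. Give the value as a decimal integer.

-1130

Big-endian stores the most-significant byte at the lowest address.
The bytes are already most-significant first: 0xFB96.
Top bit is set, so as a signed 16-bit value this is 0xFB96 − 2^16 = -1130.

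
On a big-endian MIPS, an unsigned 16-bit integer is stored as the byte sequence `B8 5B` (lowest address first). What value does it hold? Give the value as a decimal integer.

Big-endian stores the most-significant byte at the lowest address.
The bytes are already most-significant first: 0xB85B.
0xB85B = 47195.

47195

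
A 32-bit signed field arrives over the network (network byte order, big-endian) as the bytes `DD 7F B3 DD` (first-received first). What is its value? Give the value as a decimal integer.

In big-endian order the high byte comes first in memory.
The bytes are already most-significant first: 0xDD7FB3DD.
Top bit is set, so as a signed 32-bit value this is 0xDD7FB3DD − 2^32 = -578833443.

-578833443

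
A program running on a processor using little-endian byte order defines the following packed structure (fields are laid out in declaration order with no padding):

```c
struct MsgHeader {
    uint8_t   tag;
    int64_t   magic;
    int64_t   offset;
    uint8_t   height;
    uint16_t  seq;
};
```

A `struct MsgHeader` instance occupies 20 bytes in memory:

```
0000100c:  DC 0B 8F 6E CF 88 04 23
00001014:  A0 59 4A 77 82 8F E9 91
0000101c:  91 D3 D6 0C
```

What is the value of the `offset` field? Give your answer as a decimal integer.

`offset` follows `tag` (1 B), `magic` (8 B), so it starts at offset 1 + 8 = 9 and occupies 8 bytes.
Bytes at offsets 9..16: 59 4A 77 82 8F E9 91 91.
Little-endian stores the least-significant byte at the lowest address.
Reassemble most-significant byte first: 91 91 E9 8F 82 77 4A 59 → 0x9191E98F82774A59.
Top bit is set, so as a signed 64-bit value this is 0x9191E98F82774A59 − 2^64 = -7957322264008504743.

-7957322264008504743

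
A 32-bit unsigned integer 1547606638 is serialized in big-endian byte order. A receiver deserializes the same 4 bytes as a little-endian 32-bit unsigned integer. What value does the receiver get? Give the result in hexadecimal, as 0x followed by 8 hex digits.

1547606638 in 32-bit hexadecimal is 0x5C3E9A6E.
Stored big-endian, the bytes at ascending addresses are 5C 3E 9A 6E.
Read back as little-endian, the first byte is least significant, giving 0x6E9A3E5C.

0x6E9A3E5C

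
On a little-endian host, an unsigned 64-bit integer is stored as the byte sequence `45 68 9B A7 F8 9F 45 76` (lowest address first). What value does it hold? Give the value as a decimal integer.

Little-endian stores the least-significant byte at the lowest address.
Reassemble most-significant byte first: 76 45 9F F8 A7 9B 68 45 → 0x76459FF8A79B6845.
0x76459FF8A79B6845 = 8522393760181217349.

8522393760181217349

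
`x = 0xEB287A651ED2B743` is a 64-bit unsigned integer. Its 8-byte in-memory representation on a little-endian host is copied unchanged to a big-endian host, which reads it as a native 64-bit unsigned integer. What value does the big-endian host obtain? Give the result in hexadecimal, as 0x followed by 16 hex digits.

0x43B7D21E657A28EB

Stored little-endian, the bytes at ascending addresses are 43 B7 D2 1E 65 7A 28 EB.
Read back as big-endian, the last byte is least significant, giving 0x43B7D21E657A28EB.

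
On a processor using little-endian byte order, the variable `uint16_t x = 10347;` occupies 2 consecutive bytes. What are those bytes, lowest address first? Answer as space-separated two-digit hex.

10347 in hexadecimal, padded to 16 bits, is 0x286B.
Split into bytes (most-significant first): 28 6B.
Little-endian: lowest address holds the least-significant byte.
So at ascending addresses the bytes are 6B 28.

6B 28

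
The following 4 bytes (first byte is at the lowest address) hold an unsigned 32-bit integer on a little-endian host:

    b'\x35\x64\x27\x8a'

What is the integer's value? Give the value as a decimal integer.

Little-endian: lowest address holds the least-significant byte.
Reassemble most-significant byte first: 8A 27 64 35 → 0x8A276435.
0x8A276435 = 2317837365.

2317837365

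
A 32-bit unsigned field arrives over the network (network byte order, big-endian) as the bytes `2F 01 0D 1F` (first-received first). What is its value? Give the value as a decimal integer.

788598047

Big-endian stores the most-significant byte at the lowest address.
The bytes are already most-significant first: 0x2F010D1F.
0x2F010D1F = 788598047.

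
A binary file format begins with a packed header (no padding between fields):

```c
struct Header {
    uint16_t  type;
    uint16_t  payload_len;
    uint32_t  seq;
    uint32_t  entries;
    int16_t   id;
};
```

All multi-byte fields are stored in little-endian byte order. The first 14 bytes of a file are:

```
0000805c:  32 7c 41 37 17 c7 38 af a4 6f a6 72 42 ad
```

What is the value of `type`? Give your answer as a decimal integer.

`type` is the first field, at byte offset 0, occupying 2 bytes.
Bytes at offsets 0..1: 32 7C.
In little-endian order the low byte comes first in memory.
Reassemble most-significant byte first: 7C 32 → 0x7C32.
0x7C32 = 31794.

31794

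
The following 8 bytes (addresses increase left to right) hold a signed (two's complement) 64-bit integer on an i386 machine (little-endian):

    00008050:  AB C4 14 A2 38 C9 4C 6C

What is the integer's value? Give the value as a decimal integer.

7803833499400848555

Little-endian: lowest address holds the least-significant byte.
Reassemble most-significant byte first: 6C 4C C9 38 A2 14 C4 AB → 0x6C4CC938A214C4AB.
0x6C4CC938A214C4AB = 7803833499400848555.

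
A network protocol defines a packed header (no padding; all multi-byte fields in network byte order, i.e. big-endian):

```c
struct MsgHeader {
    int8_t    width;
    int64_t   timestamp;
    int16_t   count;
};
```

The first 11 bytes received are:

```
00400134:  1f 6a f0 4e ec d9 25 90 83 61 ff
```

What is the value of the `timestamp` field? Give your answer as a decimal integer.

7705745741593284739

`timestamp` follows `width` (1 byte), so it starts at byte offset 1 and occupies 8 bytes.
Bytes at offsets 1..8: 6A F0 4E EC D9 25 90 83.
Big-endian: lowest address holds the most-significant byte.
The bytes are already most-significant first: 0x6AF04EECD9259083.
0x6AF04EECD9259083 = 7705745741593284739.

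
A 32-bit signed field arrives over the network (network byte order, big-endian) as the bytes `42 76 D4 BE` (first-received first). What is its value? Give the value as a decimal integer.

1115083966

Big-endian: lowest address holds the most-significant byte.
The bytes are already most-significant first: 0x4276D4BE.
0x4276D4BE = 1115083966.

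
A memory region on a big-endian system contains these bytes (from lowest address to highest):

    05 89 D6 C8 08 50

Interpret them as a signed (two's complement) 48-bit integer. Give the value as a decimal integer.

In big-endian order the high byte comes first in memory.
The bytes are already most-significant first: 0x0589D6C80850.
0x0589D6C80850 = 6089572091984.

6089572091984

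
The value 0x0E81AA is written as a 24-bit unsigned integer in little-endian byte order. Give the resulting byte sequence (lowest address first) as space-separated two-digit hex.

AA 81 0E

Split into bytes (most-significant first): 0E 81 AA.
Little-endian stores the least-significant byte at the lowest address.
So at ascending addresses the bytes are AA 81 0E.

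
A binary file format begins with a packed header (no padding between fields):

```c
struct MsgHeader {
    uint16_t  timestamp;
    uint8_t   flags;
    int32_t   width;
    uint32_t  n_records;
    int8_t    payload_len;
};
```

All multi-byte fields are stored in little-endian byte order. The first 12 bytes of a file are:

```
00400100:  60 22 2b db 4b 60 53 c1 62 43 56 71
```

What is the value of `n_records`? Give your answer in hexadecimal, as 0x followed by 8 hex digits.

`n_records` follows `timestamp` (2 B), `flags` (1 B), `width` (4 B), so it starts at offset 2 + 1 + 4 = 7 and occupies 4 bytes.
Bytes at offsets 7..10: C1 62 43 56.
Little-endian stores the least-significant byte at the lowest address.
Reassemble most-significant byte first: 56 43 62 C1 → 0x564362C1.

0x564362C1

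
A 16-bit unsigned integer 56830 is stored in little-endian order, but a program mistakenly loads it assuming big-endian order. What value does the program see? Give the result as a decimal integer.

65245

56830 in 16-bit hexadecimal is 0xDDFE.
Stored little-endian, the bytes at ascending addresses are FE DD.
Read back as big-endian, the last byte is least significant, giving 0xFEDD.
0xFEDD = 65245.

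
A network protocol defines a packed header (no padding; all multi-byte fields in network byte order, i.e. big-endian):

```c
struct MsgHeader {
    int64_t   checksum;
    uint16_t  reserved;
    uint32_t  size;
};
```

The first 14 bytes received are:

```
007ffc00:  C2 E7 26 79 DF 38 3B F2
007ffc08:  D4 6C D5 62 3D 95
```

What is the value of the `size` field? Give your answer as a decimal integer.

`size` follows `checksum` (8 B), `reserved` (2 B), so it starts at offset 8 + 2 = 10 and occupies 4 bytes.
Bytes at offsets 10..13: D5 62 3D 95.
Big-endian: lowest address holds the most-significant byte.
The bytes are already most-significant first: 0xD5623D95.
0xD5623D95 = 3579985301.

3579985301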